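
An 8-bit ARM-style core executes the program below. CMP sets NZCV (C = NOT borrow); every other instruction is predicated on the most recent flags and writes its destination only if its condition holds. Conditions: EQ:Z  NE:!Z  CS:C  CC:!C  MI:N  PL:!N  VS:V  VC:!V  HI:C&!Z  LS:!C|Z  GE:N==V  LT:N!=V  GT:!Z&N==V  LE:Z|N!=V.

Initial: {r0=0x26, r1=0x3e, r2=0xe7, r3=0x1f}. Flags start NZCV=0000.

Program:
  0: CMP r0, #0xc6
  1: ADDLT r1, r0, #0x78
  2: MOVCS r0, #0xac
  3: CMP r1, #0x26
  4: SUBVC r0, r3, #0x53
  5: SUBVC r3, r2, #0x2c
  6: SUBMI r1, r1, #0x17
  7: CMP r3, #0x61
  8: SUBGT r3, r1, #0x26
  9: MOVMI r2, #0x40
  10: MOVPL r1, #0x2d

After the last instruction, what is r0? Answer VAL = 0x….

VAL = 0xcc

0: ✓ CMP  NZCV=0000
1: · ADDLT
2: · MOVCS
3: ✓ CMP  NZCV=0010
4: ✓ SUBVC  r0←0xcc
5: ✓ SUBVC  r3←0xbb
6: · SUBMI
7: ✓ CMP  NZCV=0011
8: · SUBGT
9: · MOVMI
10: ✓ MOVPL  r1←0x2d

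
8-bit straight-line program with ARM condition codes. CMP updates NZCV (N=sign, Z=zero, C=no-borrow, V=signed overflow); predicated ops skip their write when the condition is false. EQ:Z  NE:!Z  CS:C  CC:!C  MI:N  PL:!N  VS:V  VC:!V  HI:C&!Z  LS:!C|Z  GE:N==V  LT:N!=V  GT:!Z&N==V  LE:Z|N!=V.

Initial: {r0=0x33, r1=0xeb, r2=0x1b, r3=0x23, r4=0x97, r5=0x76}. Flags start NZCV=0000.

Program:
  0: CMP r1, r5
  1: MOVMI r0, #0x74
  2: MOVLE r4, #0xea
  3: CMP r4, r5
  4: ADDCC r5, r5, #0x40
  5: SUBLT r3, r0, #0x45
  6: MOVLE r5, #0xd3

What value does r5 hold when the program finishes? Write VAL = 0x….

[0] flags=0011 → (cmp)
[1] flags=0011 MI?F → skip
[2] flags=0011 LE?T → r4=0xea
[3] flags=0011 → (cmp)
[4] flags=0011 CC?F → skip
[5] flags=0011 LT?T → r3=0xee
[6] flags=0011 LE?T → r5=0xd3

VAL = 0xd3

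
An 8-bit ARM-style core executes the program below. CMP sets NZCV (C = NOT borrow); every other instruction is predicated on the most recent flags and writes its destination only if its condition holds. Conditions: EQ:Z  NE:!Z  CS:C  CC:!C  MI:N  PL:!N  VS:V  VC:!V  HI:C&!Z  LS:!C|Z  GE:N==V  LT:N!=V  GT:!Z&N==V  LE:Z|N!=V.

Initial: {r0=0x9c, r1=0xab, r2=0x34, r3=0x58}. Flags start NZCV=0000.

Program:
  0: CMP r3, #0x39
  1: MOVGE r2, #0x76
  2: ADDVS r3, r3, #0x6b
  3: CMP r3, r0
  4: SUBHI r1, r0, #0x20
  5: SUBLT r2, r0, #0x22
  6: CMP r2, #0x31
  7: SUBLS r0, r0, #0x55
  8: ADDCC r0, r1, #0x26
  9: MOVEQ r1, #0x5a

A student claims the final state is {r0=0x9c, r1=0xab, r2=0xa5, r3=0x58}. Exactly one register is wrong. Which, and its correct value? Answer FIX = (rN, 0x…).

[0] flags=0010 → (cmp)
[1] flags=0010 GE?T → r2=0x76
[2] flags=0010 VS?F → skip
[3] flags=1001 → (cmp)
[4] flags=1001 HI?F → skip
[5] flags=1001 LT?F → skip
[6] flags=0010 → (cmp)
[7] flags=0010 LS?F → skip
[8] flags=0010 CC?F → skip
[9] flags=0010 EQ?F → skip

FIX = (r2, 0x76)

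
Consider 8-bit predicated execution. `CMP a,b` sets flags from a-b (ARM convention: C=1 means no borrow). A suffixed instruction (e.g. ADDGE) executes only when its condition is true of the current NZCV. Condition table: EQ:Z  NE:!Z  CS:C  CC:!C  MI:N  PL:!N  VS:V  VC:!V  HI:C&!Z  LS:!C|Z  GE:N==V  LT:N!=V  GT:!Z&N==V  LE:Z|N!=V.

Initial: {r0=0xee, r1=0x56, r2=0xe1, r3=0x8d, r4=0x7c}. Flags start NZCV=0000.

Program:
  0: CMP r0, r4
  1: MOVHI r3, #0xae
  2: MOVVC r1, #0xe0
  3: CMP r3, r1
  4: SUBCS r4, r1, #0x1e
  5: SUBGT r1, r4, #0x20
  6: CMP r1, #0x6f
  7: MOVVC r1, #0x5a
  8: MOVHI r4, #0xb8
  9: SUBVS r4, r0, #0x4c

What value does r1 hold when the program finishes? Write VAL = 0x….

VAL = 0x5a

[0] flags=0011 → (cmp)
[1] flags=0011 HI?T → r3=0xae
[2] flags=0011 VC?F → skip
[3] flags=0011 → (cmp)
[4] flags=0011 CS?T → r4=0x38
[5] flags=0011 GT?F → skip
[6] flags=1000 → (cmp)
[7] flags=1000 VC?T → r1=0x5a
[8] flags=1000 HI?F → skip
[9] flags=1000 VS?F → skip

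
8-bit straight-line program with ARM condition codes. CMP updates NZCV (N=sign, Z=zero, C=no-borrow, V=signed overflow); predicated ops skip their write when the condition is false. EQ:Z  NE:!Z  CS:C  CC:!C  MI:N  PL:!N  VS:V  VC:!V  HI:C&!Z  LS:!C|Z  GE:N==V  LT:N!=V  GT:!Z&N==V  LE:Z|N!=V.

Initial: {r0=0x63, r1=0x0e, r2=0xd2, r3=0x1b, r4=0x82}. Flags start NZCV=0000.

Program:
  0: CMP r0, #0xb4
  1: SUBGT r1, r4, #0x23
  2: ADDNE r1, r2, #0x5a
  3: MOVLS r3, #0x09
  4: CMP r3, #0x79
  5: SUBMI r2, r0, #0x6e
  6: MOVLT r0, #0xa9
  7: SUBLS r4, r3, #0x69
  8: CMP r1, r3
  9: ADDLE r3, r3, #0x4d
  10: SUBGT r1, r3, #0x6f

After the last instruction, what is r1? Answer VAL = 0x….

VAL = 0x9a

[0] flags=1001 → (cmp)
[1] flags=1001 GT?T → r1=0x5f
[2] flags=1001 NE?T → r1=0x2c
[3] flags=1001 LS?T → r3=0x09
[4] flags=1000 → (cmp)
[5] flags=1000 MI?T → r2=0xf5
[6] flags=1000 LT?T → r0=0xa9
[7] flags=1000 LS?T → r4=0xa0
[8] flags=0010 → (cmp)
[9] flags=0010 LE?F → skip
[10] flags=0010 GT?T → r1=0x9a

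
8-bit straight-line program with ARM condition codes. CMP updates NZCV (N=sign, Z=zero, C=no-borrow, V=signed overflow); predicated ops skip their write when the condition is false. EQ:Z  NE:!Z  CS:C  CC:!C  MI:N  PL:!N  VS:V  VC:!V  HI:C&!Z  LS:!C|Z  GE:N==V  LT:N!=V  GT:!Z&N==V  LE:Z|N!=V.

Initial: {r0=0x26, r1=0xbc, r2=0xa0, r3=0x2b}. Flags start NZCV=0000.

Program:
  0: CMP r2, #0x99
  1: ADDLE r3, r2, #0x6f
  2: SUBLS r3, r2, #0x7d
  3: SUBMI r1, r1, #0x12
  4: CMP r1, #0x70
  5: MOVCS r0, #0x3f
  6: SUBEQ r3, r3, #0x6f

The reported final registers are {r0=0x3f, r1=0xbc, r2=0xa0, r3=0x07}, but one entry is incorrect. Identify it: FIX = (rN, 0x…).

FIX = (r3, 0x2b)

0: ✓ CMP  NZCV=0010
1: · ADDLE
2: · SUBLS
3: · SUBMI
4: ✓ CMP  NZCV=0011
5: ✓ MOVCS  r0←0x3f
6: · SUBEQ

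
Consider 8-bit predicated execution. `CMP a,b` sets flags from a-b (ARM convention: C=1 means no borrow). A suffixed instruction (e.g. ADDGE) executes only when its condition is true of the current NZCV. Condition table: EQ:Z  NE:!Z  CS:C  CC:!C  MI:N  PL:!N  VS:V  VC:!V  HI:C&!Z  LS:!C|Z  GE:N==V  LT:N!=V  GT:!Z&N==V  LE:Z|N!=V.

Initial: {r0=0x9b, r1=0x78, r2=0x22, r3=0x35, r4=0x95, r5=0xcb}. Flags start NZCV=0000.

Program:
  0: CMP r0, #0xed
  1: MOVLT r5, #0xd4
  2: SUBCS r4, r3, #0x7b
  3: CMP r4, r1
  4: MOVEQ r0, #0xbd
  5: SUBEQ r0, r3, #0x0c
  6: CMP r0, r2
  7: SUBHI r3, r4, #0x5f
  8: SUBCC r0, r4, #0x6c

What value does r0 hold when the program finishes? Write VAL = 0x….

VAL = 0x9b

[0] flags=1000 → (cmp)
[1] flags=1000 LT?T → r5=0xd4
[2] flags=1000 CS?F → skip
[3] flags=0011 → (cmp)
[4] flags=0011 EQ?F → skip
[5] flags=0011 EQ?F → skip
[6] flags=0011 → (cmp)
[7] flags=0011 HI?T → r3=0x36
[8] flags=0011 CC?F → skip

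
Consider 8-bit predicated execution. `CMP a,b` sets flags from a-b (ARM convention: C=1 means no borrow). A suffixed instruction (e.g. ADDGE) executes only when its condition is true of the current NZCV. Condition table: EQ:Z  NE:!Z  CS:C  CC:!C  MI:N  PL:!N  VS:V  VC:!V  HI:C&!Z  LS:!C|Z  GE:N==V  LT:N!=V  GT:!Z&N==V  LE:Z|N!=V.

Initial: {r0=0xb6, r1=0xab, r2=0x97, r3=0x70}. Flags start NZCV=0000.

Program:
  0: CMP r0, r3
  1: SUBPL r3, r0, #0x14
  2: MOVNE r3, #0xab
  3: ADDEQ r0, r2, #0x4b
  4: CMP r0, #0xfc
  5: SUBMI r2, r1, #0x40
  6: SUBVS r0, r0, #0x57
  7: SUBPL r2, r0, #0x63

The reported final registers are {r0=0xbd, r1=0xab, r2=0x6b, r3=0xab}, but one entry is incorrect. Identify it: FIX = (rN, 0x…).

FIX = (r0, 0xb6)

[0] flags=0011 → (cmp)
[1] flags=0011 PL?T → r3=0xa2
[2] flags=0011 NE?T → r3=0xab
[3] flags=0011 EQ?F → skip
[4] flags=1000 → (cmp)
[5] flags=1000 MI?T → r2=0x6b
[6] flags=1000 VS?F → skip
[7] flags=1000 PL?F → skip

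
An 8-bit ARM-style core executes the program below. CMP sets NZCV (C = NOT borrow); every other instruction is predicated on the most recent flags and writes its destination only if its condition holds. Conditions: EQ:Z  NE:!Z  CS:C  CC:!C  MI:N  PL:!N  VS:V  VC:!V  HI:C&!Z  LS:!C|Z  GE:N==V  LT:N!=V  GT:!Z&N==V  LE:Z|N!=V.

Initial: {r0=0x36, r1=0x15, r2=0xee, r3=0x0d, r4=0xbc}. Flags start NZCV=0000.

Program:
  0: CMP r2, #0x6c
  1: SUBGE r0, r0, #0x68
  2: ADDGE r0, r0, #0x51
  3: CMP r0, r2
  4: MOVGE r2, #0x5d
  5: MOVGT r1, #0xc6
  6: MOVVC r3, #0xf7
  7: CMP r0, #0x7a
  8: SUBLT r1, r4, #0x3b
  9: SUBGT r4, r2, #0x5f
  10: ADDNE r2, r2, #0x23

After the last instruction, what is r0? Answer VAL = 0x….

0: ✓ CMP  NZCV=1010
1: · SUBGE
2: · ADDGE
3: ✓ CMP  NZCV=0000
4: ✓ MOVGE  r2←0x5d
5: ✓ MOVGT  r1←0xc6
6: ✓ MOVVC  r3←0xf7
7: ✓ CMP  NZCV=1000
8: ✓ SUBLT  r1←0x81
9: · SUBGT
10: ✓ ADDNE  r2←0x80

VAL = 0x36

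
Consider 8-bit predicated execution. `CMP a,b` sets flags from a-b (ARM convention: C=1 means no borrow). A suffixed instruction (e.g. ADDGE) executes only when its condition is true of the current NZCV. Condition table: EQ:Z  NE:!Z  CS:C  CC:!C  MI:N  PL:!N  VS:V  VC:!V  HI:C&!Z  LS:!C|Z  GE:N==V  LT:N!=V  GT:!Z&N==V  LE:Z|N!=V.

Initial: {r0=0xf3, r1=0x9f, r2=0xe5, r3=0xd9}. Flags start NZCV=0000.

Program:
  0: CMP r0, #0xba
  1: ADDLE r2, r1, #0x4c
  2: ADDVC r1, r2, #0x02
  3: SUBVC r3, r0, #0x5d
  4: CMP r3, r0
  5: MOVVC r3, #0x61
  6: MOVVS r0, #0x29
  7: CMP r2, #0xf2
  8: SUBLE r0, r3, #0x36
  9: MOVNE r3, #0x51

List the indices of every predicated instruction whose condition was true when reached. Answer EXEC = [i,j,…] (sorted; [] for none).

EXEC = [2,3,5,8,9]

0: ✓ CMP  NZCV=0010
1: · ADDLE
2: ✓ ADDVC  r1←0xe7
3: ✓ SUBVC  r3←0x96
4: ✓ CMP  NZCV=1000
5: ✓ MOVVC  r3←0x61
6: · MOVVS
7: ✓ CMP  NZCV=1000
8: ✓ SUBLE  r0←0x2b
9: ✓ MOVNE  r3←0x51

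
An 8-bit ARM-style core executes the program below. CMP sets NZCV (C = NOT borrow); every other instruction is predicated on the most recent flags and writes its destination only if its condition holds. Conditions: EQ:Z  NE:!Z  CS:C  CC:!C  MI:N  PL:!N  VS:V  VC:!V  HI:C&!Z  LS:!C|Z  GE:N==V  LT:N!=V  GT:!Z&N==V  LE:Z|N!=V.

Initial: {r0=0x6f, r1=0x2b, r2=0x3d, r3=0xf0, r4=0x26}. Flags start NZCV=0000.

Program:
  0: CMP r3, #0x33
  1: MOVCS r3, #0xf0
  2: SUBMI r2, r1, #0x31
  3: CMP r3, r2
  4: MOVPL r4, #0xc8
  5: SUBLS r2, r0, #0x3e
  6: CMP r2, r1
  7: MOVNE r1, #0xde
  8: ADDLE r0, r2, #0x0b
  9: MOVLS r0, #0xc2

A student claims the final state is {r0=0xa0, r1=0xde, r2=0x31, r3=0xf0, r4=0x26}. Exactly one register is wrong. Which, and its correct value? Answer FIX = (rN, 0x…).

FIX = (r0, 0x6f)

0: ✓ CMP  NZCV=1010
1: ✓ MOVCS  r3←0xf0
2: ✓ SUBMI  r2←0xfa
3: ✓ CMP  NZCV=1000
4: · MOVPL
5: ✓ SUBLS  r2←0x31
6: ✓ CMP  NZCV=0010
7: ✓ MOVNE  r1←0xde
8: · ADDLE
9: · MOVLS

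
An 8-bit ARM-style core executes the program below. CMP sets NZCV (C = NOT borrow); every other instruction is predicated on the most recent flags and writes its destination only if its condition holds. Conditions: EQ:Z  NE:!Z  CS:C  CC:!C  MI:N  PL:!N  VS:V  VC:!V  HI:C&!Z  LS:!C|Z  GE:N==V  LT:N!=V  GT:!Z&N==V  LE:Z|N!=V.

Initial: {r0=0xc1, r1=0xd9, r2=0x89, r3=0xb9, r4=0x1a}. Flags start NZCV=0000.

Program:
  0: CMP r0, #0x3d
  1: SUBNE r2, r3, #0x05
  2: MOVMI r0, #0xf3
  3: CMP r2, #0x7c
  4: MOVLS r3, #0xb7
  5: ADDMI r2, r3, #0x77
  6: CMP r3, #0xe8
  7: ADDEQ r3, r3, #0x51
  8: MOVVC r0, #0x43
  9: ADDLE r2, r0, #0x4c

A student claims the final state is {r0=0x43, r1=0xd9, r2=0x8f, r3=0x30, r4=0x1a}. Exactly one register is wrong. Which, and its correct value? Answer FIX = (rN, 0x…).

0: ✓ CMP  NZCV=1010
1: ✓ SUBNE  r2←0xb4
2: ✓ MOVMI  r0←0xf3
3: ✓ CMP  NZCV=0011
4: · MOVLS
5: · ADDMI
6: ✓ CMP  NZCV=1000
7: · ADDEQ
8: ✓ MOVVC  r0←0x43
9: ✓ ADDLE  r2←0x8f

FIX = (r3, 0xb9)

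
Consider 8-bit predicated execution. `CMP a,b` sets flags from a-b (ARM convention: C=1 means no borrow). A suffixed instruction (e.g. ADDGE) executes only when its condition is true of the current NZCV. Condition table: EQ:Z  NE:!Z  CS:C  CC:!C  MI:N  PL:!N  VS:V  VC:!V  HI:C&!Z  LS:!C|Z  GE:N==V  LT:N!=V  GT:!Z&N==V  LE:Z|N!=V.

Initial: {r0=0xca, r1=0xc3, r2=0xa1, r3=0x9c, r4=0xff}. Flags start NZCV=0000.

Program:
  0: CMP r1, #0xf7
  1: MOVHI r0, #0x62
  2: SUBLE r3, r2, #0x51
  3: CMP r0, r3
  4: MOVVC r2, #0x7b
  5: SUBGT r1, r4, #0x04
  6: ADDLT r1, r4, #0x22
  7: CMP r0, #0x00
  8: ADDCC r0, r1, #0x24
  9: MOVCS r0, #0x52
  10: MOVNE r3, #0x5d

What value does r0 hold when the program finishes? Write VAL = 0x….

VAL = 0x52

[0] flags=1000 → (cmp)
[1] flags=1000 HI?F → skip
[2] flags=1000 LE?T → r3=0x50
[3] flags=0011 → (cmp)
[4] flags=0011 VC?F → skip
[5] flags=0011 GT?F → skip
[6] flags=0011 LT?T → r1=0x21
[7] flags=1010 → (cmp)
[8] flags=1010 CC?F → skip
[9] flags=1010 CS?T → r0=0x52
[10] flags=1010 NE?T → r3=0x5d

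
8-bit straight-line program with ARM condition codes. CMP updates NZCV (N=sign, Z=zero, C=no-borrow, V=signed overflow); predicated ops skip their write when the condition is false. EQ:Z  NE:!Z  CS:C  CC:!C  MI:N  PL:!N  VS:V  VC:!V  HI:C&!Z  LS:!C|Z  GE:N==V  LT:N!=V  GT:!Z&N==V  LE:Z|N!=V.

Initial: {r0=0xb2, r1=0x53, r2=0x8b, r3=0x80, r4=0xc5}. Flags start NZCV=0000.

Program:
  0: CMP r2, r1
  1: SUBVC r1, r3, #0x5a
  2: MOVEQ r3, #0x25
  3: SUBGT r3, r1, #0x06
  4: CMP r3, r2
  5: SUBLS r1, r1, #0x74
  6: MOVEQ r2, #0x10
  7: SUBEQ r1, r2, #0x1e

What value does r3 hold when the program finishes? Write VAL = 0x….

0: ✓ CMP  NZCV=0011
1: · SUBVC
2: · MOVEQ
3: · SUBGT
4: ✓ CMP  NZCV=1000
5: ✓ SUBLS  r1←0xdf
6: · MOVEQ
7: · SUBEQ

VAL = 0x80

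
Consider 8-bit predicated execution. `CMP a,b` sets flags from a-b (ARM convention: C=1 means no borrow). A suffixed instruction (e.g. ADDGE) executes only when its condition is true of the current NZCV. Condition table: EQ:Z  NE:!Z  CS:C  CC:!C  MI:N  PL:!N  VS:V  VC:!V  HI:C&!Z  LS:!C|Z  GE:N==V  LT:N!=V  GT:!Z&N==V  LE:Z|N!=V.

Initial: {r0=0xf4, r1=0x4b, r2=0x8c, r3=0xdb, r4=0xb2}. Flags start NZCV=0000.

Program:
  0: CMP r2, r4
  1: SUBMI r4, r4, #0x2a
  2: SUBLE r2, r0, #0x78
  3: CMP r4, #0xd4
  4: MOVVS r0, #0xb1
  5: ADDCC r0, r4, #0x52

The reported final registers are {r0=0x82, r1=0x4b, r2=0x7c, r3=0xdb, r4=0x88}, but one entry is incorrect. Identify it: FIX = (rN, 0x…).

0: ✓ CMP  NZCV=1000
1: ✓ SUBMI  r4←0x88
2: ✓ SUBLE  r2←0x7c
3: ✓ CMP  NZCV=1000
4: · MOVVS
5: ✓ ADDCC  r0←0xda

FIX = (r0, 0xda)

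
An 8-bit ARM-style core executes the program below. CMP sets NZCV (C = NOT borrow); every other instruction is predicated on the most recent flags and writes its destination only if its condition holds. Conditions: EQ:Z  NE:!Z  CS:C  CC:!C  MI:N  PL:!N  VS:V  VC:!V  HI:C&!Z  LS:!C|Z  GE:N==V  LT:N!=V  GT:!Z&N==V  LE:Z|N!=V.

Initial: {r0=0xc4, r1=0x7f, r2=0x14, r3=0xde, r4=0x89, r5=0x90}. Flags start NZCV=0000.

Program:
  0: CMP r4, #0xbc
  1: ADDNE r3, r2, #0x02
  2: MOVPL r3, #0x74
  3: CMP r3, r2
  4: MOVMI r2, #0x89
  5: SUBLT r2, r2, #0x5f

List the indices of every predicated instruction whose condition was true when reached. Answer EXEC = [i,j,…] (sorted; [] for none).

0: ✓ CMP  NZCV=1000
1: ✓ ADDNE  r3←0x16
2: · MOVPL
3: ✓ CMP  NZCV=0010
4: · MOVMI
5: · SUBLT

EXEC = [1]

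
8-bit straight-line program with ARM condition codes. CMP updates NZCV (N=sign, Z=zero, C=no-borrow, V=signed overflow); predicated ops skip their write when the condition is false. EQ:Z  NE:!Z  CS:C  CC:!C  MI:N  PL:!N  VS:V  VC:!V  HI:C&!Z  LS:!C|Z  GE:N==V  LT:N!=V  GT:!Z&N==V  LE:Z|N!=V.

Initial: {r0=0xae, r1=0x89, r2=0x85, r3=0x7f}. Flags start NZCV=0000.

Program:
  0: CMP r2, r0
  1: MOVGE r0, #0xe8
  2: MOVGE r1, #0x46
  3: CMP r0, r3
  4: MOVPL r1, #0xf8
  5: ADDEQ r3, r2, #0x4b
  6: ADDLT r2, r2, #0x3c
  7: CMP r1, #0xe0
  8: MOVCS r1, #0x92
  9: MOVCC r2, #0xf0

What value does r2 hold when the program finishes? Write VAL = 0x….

VAL = 0xc1

[0] flags=1000 → (cmp)
[1] flags=1000 GE?F → skip
[2] flags=1000 GE?F → skip
[3] flags=0011 → (cmp)
[4] flags=0011 PL?T → r1=0xf8
[5] flags=0011 EQ?F → skip
[6] flags=0011 LT?T → r2=0xc1
[7] flags=0010 → (cmp)
[8] flags=0010 CS?T → r1=0x92
[9] flags=0010 CC?F → skip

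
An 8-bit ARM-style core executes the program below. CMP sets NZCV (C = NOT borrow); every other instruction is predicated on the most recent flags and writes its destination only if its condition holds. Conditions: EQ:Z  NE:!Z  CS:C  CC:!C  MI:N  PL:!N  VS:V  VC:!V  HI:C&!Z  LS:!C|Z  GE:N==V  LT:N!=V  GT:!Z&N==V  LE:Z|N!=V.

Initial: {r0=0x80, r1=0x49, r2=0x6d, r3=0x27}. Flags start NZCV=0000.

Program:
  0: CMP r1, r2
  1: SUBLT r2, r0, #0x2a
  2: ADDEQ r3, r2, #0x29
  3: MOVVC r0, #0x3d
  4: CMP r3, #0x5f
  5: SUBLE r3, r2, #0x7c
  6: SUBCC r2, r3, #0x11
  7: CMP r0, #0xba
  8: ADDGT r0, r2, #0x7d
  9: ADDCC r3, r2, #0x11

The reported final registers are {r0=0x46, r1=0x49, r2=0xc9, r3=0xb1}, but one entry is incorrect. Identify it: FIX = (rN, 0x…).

0: ✓ CMP  NZCV=1000
1: ✓ SUBLT  r2←0x56
2: · ADDEQ
3: ✓ MOVVC  r0←0x3d
4: ✓ CMP  NZCV=1000
5: ✓ SUBLE  r3←0xda
6: ✓ SUBCC  r2←0xc9
7: ✓ CMP  NZCV=1001
8: ✓ ADDGT  r0←0x46
9: ✓ ADDCC  r3←0xda

FIX = (r3, 0xda)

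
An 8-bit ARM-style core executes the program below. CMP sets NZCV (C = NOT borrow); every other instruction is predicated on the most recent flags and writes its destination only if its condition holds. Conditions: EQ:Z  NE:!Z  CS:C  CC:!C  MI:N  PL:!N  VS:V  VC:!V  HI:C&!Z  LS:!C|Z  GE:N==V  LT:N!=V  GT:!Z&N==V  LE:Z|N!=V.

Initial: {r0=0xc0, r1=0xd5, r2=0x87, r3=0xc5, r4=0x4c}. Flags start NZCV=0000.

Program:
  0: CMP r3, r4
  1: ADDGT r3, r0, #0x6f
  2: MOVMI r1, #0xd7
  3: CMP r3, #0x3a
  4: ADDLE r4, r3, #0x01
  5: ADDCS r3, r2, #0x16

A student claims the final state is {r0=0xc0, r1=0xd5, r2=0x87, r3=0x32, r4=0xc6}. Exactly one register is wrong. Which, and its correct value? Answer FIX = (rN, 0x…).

FIX = (r3, 0x9d)

0: ✓ CMP  NZCV=0011
1: · ADDGT
2: · MOVMI
3: ✓ CMP  NZCV=1010
4: ✓ ADDLE  r4←0xc6
5: ✓ ADDCS  r3←0x9d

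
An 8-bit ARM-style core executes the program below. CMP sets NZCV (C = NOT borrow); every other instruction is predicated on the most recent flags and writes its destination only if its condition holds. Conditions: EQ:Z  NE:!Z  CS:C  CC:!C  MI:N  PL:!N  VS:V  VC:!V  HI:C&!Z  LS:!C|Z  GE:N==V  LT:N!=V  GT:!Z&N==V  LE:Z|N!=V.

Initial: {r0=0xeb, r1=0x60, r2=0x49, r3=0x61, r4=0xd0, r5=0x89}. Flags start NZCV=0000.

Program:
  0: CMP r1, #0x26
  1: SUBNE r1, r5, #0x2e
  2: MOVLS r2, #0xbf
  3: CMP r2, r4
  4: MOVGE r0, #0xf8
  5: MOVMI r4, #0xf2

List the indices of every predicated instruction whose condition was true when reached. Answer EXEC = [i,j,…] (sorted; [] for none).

[0] flags=0010 → (cmp)
[1] flags=0010 NE?T → r1=0x5b
[2] flags=0010 LS?F → skip
[3] flags=0000 → (cmp)
[4] flags=0000 GE?T → r0=0xf8
[5] flags=0000 MI?F → skip

EXEC = [1,4]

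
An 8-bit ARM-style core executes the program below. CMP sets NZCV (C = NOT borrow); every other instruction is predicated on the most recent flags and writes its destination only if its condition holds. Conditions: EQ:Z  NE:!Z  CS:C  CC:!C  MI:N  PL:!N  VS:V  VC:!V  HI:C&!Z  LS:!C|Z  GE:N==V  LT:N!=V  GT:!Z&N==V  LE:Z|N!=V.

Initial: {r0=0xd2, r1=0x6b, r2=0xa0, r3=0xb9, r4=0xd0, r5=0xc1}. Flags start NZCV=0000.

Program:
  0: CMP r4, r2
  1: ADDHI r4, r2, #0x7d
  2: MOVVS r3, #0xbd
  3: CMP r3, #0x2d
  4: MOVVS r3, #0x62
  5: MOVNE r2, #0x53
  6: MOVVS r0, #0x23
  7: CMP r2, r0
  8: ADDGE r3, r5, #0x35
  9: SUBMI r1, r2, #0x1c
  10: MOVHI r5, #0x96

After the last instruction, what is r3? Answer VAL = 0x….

0: ✓ CMP  NZCV=0010
1: ✓ ADDHI  r4←0x1d
2: · MOVVS
3: ✓ CMP  NZCV=1010
4: · MOVVS
5: ✓ MOVNE  r2←0x53
6: · MOVVS
7: ✓ CMP  NZCV=1001
8: ✓ ADDGE  r3←0xf6
9: ✓ SUBMI  r1←0x37
10: · MOVHI

VAL = 0xf6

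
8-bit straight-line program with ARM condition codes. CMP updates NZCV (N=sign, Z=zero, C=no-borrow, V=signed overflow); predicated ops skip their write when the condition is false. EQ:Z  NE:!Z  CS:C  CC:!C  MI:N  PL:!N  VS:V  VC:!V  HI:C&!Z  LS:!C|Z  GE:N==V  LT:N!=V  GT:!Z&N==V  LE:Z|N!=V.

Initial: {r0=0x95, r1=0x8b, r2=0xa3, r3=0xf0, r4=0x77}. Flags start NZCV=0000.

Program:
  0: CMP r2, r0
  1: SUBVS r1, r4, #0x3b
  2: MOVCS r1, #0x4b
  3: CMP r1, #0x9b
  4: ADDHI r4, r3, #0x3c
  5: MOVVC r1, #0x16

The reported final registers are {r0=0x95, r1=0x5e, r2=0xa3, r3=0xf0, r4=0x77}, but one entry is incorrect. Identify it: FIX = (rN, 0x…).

[0] flags=0010 → (cmp)
[1] flags=0010 VS?F → skip
[2] flags=0010 CS?T → r1=0x4b
[3] flags=1001 → (cmp)
[4] flags=1001 HI?F → skip
[5] flags=1001 VC?F → skip

FIX = (r1, 0x4b)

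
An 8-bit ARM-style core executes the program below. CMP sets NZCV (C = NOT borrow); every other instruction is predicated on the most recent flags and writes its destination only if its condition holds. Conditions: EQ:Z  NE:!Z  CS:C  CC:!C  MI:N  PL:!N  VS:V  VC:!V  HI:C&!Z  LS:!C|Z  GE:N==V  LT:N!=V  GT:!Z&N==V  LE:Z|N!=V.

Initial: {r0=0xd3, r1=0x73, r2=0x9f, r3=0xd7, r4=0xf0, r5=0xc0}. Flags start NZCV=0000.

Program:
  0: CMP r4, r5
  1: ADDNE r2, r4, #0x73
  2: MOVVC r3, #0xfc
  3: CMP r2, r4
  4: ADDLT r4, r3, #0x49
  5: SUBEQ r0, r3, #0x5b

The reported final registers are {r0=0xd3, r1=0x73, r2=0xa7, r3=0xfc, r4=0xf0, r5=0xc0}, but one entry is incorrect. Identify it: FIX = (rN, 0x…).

[0] flags=0010 → (cmp)
[1] flags=0010 NE?T → r2=0x63
[2] flags=0010 VC?T → r3=0xfc
[3] flags=0000 → (cmp)
[4] flags=0000 LT?F → skip
[5] flags=0000 EQ?F → skip

FIX = (r2, 0x63)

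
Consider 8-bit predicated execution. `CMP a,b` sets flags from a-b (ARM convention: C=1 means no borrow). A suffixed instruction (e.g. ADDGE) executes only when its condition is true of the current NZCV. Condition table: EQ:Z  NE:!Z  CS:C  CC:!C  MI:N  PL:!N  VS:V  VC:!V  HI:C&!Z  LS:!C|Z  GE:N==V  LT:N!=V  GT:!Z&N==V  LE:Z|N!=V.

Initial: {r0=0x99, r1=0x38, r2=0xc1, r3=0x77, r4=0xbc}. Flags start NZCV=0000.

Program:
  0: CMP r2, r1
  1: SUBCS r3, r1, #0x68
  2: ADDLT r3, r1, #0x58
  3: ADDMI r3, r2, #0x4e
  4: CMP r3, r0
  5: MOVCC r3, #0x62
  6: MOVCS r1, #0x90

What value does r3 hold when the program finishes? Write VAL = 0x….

VAL = 0x62

0: ✓ CMP  NZCV=1010
1: ✓ SUBCS  r3←0xd0
2: ✓ ADDLT  r3←0x90
3: ✓ ADDMI  r3←0x0f
4: ✓ CMP  NZCV=0000
5: ✓ MOVCC  r3←0x62
6: · MOVCS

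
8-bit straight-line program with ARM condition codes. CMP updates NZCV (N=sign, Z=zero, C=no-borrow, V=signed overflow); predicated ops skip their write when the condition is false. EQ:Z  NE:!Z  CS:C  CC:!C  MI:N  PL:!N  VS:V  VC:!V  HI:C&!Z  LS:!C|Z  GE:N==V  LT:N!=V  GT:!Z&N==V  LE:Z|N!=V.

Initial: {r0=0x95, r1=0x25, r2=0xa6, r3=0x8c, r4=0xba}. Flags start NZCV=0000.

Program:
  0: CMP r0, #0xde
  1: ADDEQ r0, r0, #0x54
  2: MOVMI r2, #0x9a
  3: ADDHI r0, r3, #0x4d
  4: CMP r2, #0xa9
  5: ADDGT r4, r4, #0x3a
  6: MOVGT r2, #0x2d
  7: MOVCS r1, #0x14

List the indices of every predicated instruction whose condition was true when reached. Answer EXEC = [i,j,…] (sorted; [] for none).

0: ✓ CMP  NZCV=1000
1: · ADDEQ
2: ✓ MOVMI  r2←0x9a
3: · ADDHI
4: ✓ CMP  NZCV=1000
5: · ADDGT
6: · MOVGT
7: · MOVCS

EXEC = [2]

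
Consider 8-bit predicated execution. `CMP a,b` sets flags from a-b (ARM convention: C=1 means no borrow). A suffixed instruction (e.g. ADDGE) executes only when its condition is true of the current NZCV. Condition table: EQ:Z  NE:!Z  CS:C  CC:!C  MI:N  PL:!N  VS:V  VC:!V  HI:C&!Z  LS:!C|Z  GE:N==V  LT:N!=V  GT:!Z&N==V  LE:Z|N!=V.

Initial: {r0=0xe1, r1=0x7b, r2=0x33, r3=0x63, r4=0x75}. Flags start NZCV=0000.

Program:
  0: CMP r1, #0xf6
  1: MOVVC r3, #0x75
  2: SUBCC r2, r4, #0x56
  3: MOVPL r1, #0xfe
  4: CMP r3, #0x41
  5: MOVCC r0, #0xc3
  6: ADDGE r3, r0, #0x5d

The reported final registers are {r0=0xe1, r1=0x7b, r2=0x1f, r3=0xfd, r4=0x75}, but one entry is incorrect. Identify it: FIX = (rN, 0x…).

0: ✓ CMP  NZCV=1001
1: · MOVVC
2: ✓ SUBCC  r2←0x1f
3: · MOVPL
4: ✓ CMP  NZCV=0010
5: · MOVCC
6: ✓ ADDGE  r3←0x3e

FIX = (r3, 0x3e)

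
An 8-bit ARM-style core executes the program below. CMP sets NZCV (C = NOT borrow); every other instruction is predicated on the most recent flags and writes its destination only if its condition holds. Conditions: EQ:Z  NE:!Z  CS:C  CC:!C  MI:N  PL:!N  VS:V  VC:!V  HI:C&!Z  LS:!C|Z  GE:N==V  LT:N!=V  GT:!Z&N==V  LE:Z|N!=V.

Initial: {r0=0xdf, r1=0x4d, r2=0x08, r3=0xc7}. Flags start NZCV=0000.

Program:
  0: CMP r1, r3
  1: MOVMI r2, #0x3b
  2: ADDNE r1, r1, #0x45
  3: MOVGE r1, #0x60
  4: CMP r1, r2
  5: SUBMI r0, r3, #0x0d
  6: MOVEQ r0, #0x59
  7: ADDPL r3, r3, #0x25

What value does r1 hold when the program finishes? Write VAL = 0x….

VAL = 0x60

0: ✓ CMP  NZCV=1001
1: ✓ MOVMI  r2←0x3b
2: ✓ ADDNE  r1←0x92
3: ✓ MOVGE  r1←0x60
4: ✓ CMP  NZCV=0010
5: · SUBMI
6: · MOVEQ
7: ✓ ADDPL  r3←0xec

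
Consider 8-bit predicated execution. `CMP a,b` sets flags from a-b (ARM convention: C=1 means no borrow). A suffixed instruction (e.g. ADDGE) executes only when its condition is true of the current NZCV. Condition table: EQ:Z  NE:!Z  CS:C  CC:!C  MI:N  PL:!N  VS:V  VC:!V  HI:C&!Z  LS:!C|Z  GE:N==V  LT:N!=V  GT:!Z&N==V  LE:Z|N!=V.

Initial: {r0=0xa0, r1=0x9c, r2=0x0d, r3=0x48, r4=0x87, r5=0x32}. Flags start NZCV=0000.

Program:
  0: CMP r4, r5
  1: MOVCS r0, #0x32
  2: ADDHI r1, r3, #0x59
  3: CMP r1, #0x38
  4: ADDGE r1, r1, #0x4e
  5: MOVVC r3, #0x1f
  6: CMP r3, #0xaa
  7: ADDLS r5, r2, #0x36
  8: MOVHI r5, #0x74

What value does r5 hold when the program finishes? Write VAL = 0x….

VAL = 0x43

0: ✓ CMP  NZCV=0011
1: ✓ MOVCS  r0←0x32
2: ✓ ADDHI  r1←0xa1
3: ✓ CMP  NZCV=0011
4: · ADDGE
5: · MOVVC
6: ✓ CMP  NZCV=1001
7: ✓ ADDLS  r5←0x43
8: · MOVHI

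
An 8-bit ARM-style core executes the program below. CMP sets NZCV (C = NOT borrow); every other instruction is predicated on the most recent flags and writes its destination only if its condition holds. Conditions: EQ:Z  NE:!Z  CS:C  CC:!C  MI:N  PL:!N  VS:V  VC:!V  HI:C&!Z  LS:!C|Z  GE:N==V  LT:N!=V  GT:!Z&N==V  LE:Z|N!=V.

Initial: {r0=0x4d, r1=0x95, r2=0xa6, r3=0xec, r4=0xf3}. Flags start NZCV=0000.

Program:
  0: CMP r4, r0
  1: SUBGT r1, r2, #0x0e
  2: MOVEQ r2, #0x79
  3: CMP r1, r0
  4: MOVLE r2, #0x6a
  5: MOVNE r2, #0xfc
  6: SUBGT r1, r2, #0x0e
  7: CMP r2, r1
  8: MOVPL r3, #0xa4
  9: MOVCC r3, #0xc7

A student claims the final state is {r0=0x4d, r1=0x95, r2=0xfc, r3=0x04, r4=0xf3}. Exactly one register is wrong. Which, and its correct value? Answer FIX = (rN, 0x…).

0: ✓ CMP  NZCV=1010
1: · SUBGT
2: · MOVEQ
3: ✓ CMP  NZCV=0011
4: ✓ MOVLE  r2←0x6a
5: ✓ MOVNE  r2←0xfc
6: · SUBGT
7: ✓ CMP  NZCV=0010
8: ✓ MOVPL  r3←0xa4
9: · MOVCC

FIX = (r3, 0xa4)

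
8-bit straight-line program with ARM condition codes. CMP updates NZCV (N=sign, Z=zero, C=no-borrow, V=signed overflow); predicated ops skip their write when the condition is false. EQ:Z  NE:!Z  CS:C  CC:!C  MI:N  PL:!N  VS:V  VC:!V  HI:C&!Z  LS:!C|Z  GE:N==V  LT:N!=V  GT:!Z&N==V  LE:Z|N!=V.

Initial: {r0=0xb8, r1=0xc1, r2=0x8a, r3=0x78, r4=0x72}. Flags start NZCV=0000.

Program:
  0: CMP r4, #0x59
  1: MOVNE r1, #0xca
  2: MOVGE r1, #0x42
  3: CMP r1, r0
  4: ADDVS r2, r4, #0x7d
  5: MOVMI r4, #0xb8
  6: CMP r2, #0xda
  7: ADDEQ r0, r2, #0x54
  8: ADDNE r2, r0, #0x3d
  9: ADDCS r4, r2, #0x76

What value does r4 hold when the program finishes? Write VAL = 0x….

VAL = 0x6b

[0] flags=0010 → (cmp)
[1] flags=0010 NE?T → r1=0xca
[2] flags=0010 GE?T → r1=0x42
[3] flags=1001 → (cmp)
[4] flags=1001 VS?T → r2=0xef
[5] flags=1001 MI?T → r4=0xb8
[6] flags=0010 → (cmp)
[7] flags=0010 EQ?F → skip
[8] flags=0010 NE?T → r2=0xf5
[9] flags=0010 CS?T → r4=0x6b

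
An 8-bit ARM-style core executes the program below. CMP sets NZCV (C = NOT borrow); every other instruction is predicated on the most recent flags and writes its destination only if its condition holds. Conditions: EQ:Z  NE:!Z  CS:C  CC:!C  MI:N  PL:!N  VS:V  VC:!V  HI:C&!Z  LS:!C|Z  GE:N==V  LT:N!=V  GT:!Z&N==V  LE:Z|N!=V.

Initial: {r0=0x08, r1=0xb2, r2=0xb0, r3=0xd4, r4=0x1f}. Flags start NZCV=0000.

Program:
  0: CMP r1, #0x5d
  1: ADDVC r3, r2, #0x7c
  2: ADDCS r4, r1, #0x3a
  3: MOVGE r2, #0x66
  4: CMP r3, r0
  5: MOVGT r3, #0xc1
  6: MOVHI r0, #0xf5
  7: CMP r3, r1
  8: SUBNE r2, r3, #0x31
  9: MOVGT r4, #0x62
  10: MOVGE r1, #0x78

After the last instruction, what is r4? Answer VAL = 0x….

[0] flags=0011 → (cmp)
[1] flags=0011 VC?F → skip
[2] flags=0011 CS?T → r4=0xec
[3] flags=0011 GE?F → skip
[4] flags=1010 → (cmp)
[5] flags=1010 GT?F → skip
[6] flags=1010 HI?T → r0=0xf5
[7] flags=0010 → (cmp)
[8] flags=0010 NE?T → r2=0xa3
[9] flags=0010 GT?T → r4=0x62
[10] flags=0010 GE?T → r1=0x78

VAL = 0x62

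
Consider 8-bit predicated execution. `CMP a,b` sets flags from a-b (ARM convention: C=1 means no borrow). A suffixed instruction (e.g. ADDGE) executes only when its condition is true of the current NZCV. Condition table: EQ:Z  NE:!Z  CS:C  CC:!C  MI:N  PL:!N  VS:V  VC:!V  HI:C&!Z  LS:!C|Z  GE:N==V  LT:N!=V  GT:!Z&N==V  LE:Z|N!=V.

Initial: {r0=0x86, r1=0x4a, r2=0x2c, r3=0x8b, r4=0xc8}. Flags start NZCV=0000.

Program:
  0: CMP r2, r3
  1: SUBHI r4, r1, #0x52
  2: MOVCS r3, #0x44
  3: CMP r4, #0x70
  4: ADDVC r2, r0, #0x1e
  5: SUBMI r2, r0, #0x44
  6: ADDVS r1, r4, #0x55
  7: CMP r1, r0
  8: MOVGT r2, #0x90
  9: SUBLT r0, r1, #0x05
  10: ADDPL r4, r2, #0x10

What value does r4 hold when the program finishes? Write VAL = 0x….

VAL = 0xc8

0: ✓ CMP  NZCV=1001
1: · SUBHI
2: · MOVCS
3: ✓ CMP  NZCV=0011
4: · ADDVC
5: · SUBMI
6: ✓ ADDVS  r1←0x1d
7: ✓ CMP  NZCV=1001
8: ✓ MOVGT  r2←0x90
9: · SUBLT
10: · ADDPL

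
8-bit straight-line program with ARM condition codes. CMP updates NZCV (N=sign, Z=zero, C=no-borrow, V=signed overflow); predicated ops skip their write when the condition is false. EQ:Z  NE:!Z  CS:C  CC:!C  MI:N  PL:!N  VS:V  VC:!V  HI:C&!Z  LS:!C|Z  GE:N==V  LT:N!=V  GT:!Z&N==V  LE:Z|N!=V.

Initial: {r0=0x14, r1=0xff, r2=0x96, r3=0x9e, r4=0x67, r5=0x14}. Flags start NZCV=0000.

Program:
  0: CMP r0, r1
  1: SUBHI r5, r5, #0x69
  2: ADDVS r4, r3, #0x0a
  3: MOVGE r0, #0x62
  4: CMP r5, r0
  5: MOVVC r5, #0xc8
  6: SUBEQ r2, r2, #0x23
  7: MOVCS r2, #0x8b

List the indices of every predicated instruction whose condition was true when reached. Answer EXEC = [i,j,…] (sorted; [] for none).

[0] flags=0000 → (cmp)
[1] flags=0000 HI?F → skip
[2] flags=0000 VS?F → skip
[3] flags=0000 GE?T → r0=0x62
[4] flags=1000 → (cmp)
[5] flags=1000 VC?T → r5=0xc8
[6] flags=1000 EQ?F → skip
[7] flags=1000 CS?F → skip

EXEC = [3,5]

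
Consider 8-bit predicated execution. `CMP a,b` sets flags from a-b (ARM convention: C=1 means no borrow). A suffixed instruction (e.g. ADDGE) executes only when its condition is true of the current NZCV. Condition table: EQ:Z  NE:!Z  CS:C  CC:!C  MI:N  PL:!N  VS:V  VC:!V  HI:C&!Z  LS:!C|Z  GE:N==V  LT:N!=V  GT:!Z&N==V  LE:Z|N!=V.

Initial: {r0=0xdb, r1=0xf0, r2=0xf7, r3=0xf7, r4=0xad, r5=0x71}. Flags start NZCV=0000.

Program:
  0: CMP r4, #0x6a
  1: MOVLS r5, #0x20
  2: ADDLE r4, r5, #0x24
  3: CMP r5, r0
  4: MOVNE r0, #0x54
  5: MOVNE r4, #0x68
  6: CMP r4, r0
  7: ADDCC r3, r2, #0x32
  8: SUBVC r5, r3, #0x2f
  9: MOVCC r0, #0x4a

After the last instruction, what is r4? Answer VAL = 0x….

VAL = 0x68

[0] flags=0011 → (cmp)
[1] flags=0011 LS?F → skip
[2] flags=0011 LE?T → r4=0x95
[3] flags=1001 → (cmp)
[4] flags=1001 NE?T → r0=0x54
[5] flags=1001 NE?T → r4=0x68
[6] flags=0010 → (cmp)
[7] flags=0010 CC?F → skip
[8] flags=0010 VC?T → r5=0xc8
[9] flags=0010 CC?F → skip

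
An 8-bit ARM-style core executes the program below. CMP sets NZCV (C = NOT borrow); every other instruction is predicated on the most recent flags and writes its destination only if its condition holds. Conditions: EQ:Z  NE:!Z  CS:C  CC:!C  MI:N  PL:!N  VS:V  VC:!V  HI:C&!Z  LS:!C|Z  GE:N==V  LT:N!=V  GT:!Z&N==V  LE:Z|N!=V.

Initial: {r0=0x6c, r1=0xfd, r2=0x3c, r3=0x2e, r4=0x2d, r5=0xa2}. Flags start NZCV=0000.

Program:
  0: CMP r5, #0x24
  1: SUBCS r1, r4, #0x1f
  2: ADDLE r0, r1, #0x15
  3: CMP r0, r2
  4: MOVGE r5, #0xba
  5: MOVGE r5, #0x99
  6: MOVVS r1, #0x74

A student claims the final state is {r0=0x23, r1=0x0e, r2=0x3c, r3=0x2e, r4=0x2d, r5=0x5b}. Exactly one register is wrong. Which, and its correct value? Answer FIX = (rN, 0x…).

FIX = (r5, 0xa2)

0: ✓ CMP  NZCV=0011
1: ✓ SUBCS  r1←0x0e
2: ✓ ADDLE  r0←0x23
3: ✓ CMP  NZCV=1000
4: · MOVGE
5: · MOVGE
6: · MOVVS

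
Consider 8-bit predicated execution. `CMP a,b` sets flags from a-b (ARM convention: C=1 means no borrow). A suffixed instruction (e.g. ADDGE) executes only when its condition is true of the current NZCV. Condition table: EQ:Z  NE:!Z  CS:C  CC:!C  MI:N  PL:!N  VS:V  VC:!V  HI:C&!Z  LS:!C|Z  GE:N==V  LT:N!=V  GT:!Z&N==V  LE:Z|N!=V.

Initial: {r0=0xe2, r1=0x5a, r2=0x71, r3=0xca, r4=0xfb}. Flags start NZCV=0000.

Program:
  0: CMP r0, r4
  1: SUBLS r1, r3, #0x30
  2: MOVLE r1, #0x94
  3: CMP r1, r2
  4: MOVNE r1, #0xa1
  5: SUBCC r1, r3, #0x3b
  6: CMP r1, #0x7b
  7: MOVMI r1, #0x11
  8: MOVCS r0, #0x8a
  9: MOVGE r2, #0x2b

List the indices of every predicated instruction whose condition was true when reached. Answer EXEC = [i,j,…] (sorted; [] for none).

[0] flags=1000 → (cmp)
[1] flags=1000 LS?T → r1=0x9a
[2] flags=1000 LE?T → r1=0x94
[3] flags=0011 → (cmp)
[4] flags=0011 NE?T → r1=0xa1
[5] flags=0011 CC?F → skip
[6] flags=0011 → (cmp)
[7] flags=0011 MI?F → skip
[8] flags=0011 CS?T → r0=0x8a
[9] flags=0011 GE?F → skip

EXEC = [1,2,4,8]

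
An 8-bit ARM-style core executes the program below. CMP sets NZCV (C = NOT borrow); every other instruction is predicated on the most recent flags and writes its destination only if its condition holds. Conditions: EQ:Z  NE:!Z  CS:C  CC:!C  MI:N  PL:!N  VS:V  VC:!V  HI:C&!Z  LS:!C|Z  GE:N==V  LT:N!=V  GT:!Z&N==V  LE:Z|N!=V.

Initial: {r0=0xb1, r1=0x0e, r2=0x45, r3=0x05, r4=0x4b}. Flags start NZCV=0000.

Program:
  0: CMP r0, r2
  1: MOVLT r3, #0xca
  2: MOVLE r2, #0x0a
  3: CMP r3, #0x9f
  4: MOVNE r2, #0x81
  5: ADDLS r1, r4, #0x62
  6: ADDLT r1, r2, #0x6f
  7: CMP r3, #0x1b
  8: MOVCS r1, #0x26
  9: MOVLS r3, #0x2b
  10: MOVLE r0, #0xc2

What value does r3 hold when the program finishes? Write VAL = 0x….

VAL = 0xca

0: ✓ CMP  NZCV=0011
1: ✓ MOVLT  r3←0xca
2: ✓ MOVLE  r2←0x0a
3: ✓ CMP  NZCV=0010
4: ✓ MOVNE  r2←0x81
5: · ADDLS
6: · ADDLT
7: ✓ CMP  NZCV=1010
8: ✓ MOVCS  r1←0x26
9: · MOVLS
10: ✓ MOVLE  r0←0xc2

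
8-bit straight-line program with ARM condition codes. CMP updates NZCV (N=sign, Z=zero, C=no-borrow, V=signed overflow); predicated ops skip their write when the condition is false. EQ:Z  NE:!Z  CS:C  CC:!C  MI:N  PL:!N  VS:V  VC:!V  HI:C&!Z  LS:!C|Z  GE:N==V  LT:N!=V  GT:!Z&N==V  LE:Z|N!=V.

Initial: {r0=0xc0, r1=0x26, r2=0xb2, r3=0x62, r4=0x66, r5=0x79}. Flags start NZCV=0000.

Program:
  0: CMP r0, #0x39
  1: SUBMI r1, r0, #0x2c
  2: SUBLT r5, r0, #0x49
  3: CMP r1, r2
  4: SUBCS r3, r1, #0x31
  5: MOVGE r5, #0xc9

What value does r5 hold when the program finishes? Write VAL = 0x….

VAL = 0x77

[0] flags=1010 → (cmp)
[1] flags=1010 MI?T → r1=0x94
[2] flags=1010 LT?T → r5=0x77
[3] flags=1000 → (cmp)
[4] flags=1000 CS?F → skip
[5] flags=1000 GE?F → skip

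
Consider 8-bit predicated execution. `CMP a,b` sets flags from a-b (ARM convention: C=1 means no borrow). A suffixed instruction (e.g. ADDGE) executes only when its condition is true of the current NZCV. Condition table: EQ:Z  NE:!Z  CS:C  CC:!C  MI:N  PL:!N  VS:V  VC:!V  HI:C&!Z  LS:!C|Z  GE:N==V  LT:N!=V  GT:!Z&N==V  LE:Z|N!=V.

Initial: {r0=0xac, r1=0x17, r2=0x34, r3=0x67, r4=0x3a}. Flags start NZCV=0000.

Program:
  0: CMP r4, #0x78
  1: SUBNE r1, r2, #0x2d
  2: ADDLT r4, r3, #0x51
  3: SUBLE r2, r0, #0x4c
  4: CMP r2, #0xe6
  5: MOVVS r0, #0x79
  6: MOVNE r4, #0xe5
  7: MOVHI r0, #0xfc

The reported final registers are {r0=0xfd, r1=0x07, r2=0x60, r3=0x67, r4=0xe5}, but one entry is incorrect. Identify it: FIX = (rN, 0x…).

FIX = (r0, 0xac)

[0] flags=1000 → (cmp)
[1] flags=1000 NE?T → r1=0x07
[2] flags=1000 LT?T → r4=0xb8
[3] flags=1000 LE?T → r2=0x60
[4] flags=0000 → (cmp)
[5] flags=0000 VS?F → skip
[6] flags=0000 NE?T → r4=0xe5
[7] flags=0000 HI?F → skip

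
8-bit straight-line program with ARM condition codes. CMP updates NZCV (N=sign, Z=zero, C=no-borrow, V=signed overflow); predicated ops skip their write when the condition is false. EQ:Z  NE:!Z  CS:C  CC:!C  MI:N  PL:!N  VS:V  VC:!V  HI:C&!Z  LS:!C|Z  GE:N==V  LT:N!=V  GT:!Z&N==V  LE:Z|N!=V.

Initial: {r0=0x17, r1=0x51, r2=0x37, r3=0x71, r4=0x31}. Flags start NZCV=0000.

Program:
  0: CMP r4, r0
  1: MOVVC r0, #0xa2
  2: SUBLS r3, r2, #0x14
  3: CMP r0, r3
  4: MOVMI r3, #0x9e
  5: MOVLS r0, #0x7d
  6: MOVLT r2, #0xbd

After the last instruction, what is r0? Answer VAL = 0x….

[0] flags=0010 → (cmp)
[1] flags=0010 VC?T → r0=0xa2
[2] flags=0010 LS?F → skip
[3] flags=0011 → (cmp)
[4] flags=0011 MI?F → skip
[5] flags=0011 LS?F → skip
[6] flags=0011 LT?T → r2=0xbd

VAL = 0xa2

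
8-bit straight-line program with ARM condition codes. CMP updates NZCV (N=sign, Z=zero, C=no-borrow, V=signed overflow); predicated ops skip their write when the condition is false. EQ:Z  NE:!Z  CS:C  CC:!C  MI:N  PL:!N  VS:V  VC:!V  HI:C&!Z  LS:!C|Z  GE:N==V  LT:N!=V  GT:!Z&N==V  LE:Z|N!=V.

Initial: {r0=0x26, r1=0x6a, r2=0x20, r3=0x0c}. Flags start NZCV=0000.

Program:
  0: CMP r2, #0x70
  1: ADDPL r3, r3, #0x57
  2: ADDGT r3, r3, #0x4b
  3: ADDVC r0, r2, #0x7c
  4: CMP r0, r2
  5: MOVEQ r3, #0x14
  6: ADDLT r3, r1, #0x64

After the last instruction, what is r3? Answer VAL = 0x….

0: ✓ CMP  NZCV=1000
1: · ADDPL
2: · ADDGT
3: ✓ ADDVC  r0←0x9c
4: ✓ CMP  NZCV=0011
5: · MOVEQ
6: ✓ ADDLT  r3←0xce

VAL = 0xce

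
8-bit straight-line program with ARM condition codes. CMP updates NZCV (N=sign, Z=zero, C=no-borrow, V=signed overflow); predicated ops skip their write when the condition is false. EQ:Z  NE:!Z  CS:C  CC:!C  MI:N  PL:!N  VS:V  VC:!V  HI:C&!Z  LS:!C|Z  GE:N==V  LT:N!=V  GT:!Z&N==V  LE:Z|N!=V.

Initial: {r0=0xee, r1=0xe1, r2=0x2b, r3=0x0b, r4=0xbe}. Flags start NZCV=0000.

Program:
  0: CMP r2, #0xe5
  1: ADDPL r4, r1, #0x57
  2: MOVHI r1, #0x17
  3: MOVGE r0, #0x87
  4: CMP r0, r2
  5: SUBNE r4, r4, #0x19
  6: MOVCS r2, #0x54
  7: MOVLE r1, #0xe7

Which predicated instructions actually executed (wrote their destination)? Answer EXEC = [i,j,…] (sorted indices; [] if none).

EXEC = [1,3,5,6,7]

0: ✓ CMP  NZCV=0000
1: ✓ ADDPL  r4←0x38
2: · MOVHI
3: ✓ MOVGE  r0←0x87
4: ✓ CMP  NZCV=0011
5: ✓ SUBNE  r4←0x1f
6: ✓ MOVCS  r2←0x54
7: ✓ MOVLE  r1←0xe7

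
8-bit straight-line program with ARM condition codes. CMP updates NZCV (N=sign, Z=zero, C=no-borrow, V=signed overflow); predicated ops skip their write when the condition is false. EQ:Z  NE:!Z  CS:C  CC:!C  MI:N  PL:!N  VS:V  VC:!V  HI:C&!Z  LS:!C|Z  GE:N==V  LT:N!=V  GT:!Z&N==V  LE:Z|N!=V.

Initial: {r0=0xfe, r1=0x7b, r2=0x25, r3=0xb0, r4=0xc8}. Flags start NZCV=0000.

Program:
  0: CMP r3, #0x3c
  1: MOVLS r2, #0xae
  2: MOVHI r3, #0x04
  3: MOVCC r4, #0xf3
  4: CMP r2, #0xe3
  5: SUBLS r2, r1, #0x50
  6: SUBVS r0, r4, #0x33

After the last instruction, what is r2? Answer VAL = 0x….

[0] flags=0011 → (cmp)
[1] flags=0011 LS?F → skip
[2] flags=0011 HI?T → r3=0x04
[3] flags=0011 CC?F → skip
[4] flags=0000 → (cmp)
[5] flags=0000 LS?T → r2=0x2b
[6] flags=0000 VS?F → skip

VAL = 0x2b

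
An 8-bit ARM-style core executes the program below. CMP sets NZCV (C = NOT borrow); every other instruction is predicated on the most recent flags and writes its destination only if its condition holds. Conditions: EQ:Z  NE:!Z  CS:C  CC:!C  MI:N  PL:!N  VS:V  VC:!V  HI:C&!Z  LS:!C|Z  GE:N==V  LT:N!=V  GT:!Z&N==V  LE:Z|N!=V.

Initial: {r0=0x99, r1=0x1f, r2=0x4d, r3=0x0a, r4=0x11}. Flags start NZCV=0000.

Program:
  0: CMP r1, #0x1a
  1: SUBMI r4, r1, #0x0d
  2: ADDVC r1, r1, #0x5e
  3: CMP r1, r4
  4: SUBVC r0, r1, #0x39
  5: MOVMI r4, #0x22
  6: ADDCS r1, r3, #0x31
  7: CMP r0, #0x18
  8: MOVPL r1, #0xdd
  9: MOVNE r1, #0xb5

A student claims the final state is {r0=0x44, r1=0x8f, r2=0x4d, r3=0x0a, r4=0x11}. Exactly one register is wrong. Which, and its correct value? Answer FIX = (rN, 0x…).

[0] flags=0010 → (cmp)
[1] flags=0010 MI?F → skip
[2] flags=0010 VC?T → r1=0x7d
[3] flags=0010 → (cmp)
[4] flags=0010 VC?T → r0=0x44
[5] flags=0010 MI?F → skip
[6] flags=0010 CS?T → r1=0x3b
[7] flags=0010 → (cmp)
[8] flags=0010 PL?T → r1=0xdd
[9] flags=0010 NE?T → r1=0xb5

FIX = (r1, 0xb5)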